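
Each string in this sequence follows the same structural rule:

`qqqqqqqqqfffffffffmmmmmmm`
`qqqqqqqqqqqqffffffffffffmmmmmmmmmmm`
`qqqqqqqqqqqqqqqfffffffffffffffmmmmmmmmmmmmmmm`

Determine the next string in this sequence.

Each string has the form q^{3n+3} f^{3n+3} m^{4n-1}, where the shown terms are n = 2, 3, 4.
At n = 5 the blocks have lengths 18, 18, 19.

qqqqqqqqqqqqqqqqqqffffffffffffffffffmmmmmmmmmmmmmmmmmmm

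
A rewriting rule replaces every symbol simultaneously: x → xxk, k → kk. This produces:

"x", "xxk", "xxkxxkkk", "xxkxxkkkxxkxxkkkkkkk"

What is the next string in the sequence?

Replace each of the 20 characters of xxkxxkkkxxkxxkkkkkkk in place — xxk xxk kk xxk xxk kk kk kk xxk xxk kk xxk xxk kk kk kk kk kk kk kk — and concatenate.

xxkxxkkkxxkxxkkkkkkkxxkxxkkkxxkxxkkkkkkkkkkkkkkk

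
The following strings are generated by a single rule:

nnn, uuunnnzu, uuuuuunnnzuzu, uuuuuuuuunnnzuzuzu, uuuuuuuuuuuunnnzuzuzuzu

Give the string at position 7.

Every step adds uuu to the front and zu to the end of the previous string.
From uuuuuuuuuuuunnnzuzuzuzu, 2 further steps: uuuuuuuuuuuunnnzuzuzuzu → uuuuuuuuuuuuuuunnnzuzuzuzuzu → (answer).

uuuuuuuuuuuuuuuuuunnnzuzuzuzuzuzu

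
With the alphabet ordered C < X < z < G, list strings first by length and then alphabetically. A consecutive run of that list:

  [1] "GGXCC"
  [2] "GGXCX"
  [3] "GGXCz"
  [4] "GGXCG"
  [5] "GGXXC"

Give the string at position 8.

GGXXG

Stepping forward 3 times from GGXXC: GGXXC → GGXXX → GGXXz, then the target.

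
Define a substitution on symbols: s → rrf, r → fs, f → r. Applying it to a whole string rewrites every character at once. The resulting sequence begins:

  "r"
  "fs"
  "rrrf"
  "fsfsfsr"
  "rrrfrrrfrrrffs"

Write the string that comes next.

fsfsfsrfsfsfsrfsfsfsrrrrf

φ(rrrfrrrfrrrffs) expands symbol-by-symbol to fs fs fs r fs fs fs r fs fs fs r r rrf; joining the 14 pieces gives the next term.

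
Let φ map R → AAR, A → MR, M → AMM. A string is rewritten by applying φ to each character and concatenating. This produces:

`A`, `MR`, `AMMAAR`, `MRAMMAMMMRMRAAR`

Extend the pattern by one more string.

AMMAARMRAMMAMMMRAMMAMMAMMAARAMMAARMRMRAAR

φ(MRAMMAMMMRMRAAR) expands symbol-by-symbol to AMM AAR MR AMM AMM MR AMM AMM AMM AAR AMM AAR MR MR AAR; joining the 15 pieces gives the next term.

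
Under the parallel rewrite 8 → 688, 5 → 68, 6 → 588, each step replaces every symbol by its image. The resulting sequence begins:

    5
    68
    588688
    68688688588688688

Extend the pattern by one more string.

Rewriting the 17 symbols of 68688688588688688 one by one yields 588 688 588 688 688 588 688 688 68 688 688 588 688 688 588 688 688; concatenated:

58868858868868858868868868688688588688688588688688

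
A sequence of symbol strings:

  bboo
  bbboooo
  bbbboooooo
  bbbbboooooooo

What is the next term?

bbbbbboooooooooo

The n-th term is n+1 b's then 2n o's (n = 1, 2, …).
Setting n = 5 gives 6, 10 characters in each block.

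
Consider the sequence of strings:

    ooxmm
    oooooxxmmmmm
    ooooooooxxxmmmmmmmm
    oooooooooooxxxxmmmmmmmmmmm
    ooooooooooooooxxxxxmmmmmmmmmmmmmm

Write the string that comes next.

The n-th term is 3n-1 o's then n x's then 3n-1 m's (n = 1, 2, …).
For the next term, n = 6, so the run lengths are 17, 6, 17.

oooooooooooooooooxxxxxxmmmmmmmmmmmmmmmmm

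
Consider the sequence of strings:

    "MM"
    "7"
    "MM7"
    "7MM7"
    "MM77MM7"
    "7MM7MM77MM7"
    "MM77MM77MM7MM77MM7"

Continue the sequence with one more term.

Each term (from the third on) is the two preceding terms concatenated in order: term 3 = MM·7 = MM7.
So term 8 is 7MM7MM77MM7·MM77MM77MM7MM77MM7.

7MM7MM77MM7MM77MM77MM7MM77MM7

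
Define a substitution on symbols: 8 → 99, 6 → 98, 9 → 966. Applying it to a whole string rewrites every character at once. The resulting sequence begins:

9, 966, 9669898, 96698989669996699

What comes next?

Applying the rule to each of the 17 symbols of 96698989669996699 gives the pieces 966 98 98 966 99 966 99 966 98 98 966 966 966 98 98 966 966, which concatenate to the answer.

9669898966999669996698989669669669898966966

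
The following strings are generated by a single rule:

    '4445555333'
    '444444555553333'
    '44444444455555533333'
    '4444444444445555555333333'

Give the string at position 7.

4444444444444444444445555555555333333333

Each string has the form 4^{3n} 5^{n+3} 3^{n+2} (n = 1, 2, …).
Setting n = 7 gives 21, 10, 9 characters in each block.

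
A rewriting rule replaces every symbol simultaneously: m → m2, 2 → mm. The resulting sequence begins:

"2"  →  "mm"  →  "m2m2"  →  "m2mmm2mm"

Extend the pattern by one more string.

m2mmm2m2m2mmm2m2

Rewriting each symbol of m2mmm2mm: m→m2, 2→mm, m→m2, m→m2, m→m2, 2→mm, m→m2, m→m2, which concatenates to m2 mm m2 m2 m2 mm m2 m2.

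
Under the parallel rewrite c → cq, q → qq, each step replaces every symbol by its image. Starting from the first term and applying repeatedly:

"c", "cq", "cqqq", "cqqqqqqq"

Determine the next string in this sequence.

cqqqqqqqqqqqqqqq

Rewriting each symbol of cqqqqqqq: c→cq, q→qq, q→qq, q→qq, q→qq, q→qq, q→qq, q→qq, which concatenates to cq qq qq qq qq qq qq qq.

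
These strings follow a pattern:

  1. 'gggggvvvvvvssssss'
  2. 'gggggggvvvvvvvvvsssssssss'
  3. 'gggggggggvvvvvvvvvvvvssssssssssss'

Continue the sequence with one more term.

Each string has the form g^{2n+1} v^{3n} s^{3n}, where the shown terms are n = 2, 3, 4.
Setting n = 5 gives 11, 15, 15 characters in each block.

gggggggggggvvvvvvvvvvvvvvvsssssssssssssss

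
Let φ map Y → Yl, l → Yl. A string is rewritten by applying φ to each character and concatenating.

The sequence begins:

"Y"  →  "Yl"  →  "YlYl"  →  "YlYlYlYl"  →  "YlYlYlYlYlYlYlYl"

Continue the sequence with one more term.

Applying the rule to each of the 16 symbols of YlYlYlYlYlYlYlYl gives the pieces Yl Yl Yl Yl Yl Yl Yl Yl Yl Yl Yl Yl Yl Yl Yl Yl, which concatenate to the answer.

YlYlYlYlYlYlYlYlYlYlYlYlYlYlYlYl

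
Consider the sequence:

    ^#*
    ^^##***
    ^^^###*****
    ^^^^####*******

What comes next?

^^^^^#####*********

The n-th term is n ^'s then n #'s then 2n-1 *'s (n = 1, 2, …).
For the next term, n = 5, so the run lengths are 5, 5, 9.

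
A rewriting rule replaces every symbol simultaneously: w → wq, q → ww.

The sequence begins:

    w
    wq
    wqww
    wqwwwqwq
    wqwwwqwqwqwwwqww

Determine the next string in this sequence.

wqwwwqwqwqwwwqwwwqwwwqwqwqwwwqwq

Replace each of the 16 characters of wqwwwqwqwqwwwqww in place — wq ww wq wq wq ww wq ww wq ww wq wq wq ww wq wq — and concatenate.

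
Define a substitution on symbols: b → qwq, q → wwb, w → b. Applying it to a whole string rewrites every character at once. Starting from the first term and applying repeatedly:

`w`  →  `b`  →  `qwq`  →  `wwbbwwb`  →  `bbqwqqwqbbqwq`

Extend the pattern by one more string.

φ(bbqwqqwqbbqwq) expands symbol-by-symbol to qwq qwq wwb b wwb wwb b wwb qwq qwq wwb b wwb; joining the 13 pieces gives the next term.

qwqqwqwwbbwwbwwbbwwbqwqqwqwwbbwwb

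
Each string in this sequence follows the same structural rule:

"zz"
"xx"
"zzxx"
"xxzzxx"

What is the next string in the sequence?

zzxxxxzzxx

From term 3 onward, concatenate the second-to-last term with the last: zz·xx = zzxx, xx·zzxx = xxzzxx, …
So term 5 is zzxx·xxzzxx.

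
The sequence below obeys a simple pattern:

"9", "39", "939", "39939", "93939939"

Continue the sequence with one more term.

3993993939939

From term 3 onward, concatenate the second-to-last term with the last: 9·39 = 939, 39·939 = 39939, …
Continuing: 39939 · 93939939 gives term 6.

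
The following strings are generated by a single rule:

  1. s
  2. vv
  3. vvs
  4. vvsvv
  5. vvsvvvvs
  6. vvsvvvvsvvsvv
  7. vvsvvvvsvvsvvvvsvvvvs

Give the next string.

vvsvvvvsvvsvvvvsvvvvsvvsvvvvsvvsvv

From term 3 onward, concatenate the last term with the second-to-last: vv·s = vvs, vvs·vv = vvsvv, …
Continuing: vvsvvvvsvvsvvvvsvvvvs · vvsvvvvsvvsvv gives term 8.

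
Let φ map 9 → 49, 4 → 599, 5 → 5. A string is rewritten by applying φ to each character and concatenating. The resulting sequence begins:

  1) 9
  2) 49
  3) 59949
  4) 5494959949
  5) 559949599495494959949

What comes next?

554949599495494959949559949599495494959949

φ(559949599495494959949) expands symbol-by-symbol to 5 5 49 49 599 49 5 49 49 599 49 5 599 49 599 49 5 49 49 599 49; joining the 21 pieces gives the next term.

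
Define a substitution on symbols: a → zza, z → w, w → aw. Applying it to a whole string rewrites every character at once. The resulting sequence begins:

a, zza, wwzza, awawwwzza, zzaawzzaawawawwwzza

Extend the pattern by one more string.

wwzzazzaawwwzzazzaawzzaawzzaawawawwwzza

Replace each of the 19 characters of zzaawzzaawawawwwzza in place — w w zza zza aw w w zza zza aw zza aw zza aw aw aw w w zza — and concatenate.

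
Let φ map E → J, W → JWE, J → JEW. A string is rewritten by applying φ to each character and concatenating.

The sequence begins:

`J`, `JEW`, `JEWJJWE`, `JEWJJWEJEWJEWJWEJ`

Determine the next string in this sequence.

Applying the rule to each of the 17 symbols of JEWJJWEJEWJEWJWEJ gives the pieces JEW J JWE JEW JEW JWE J JEW J JWE JEW J JWE JEW JWE J JEW, which concatenate to the answer.

JEWJJWEJEWJEWJWEJJEWJJWEJEWJJWEJEWJWEJJEW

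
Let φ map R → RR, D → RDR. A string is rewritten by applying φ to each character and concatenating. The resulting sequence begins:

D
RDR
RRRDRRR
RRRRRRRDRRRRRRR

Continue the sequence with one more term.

Applying the rule to each of the 15 symbols of RRRRRRRDRRRRRRR gives the pieces RR RR RR RR RR RR RR RDR RR RR RR RR RR RR RR, which concatenate to the answer.

RRRRRRRRRRRRRRRDRRRRRRRRRRRRRRR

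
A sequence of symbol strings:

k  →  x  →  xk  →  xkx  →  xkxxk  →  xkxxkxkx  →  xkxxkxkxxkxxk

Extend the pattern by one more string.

xkxxkxkxxkxxkxkxxkxkx

From term 3 onward, concatenate the last term with the second-to-last: x·k = xk, xk·x = xkx, …
Continuing: xkxxkxkxxkxxk · xkxxkxkx gives term 8.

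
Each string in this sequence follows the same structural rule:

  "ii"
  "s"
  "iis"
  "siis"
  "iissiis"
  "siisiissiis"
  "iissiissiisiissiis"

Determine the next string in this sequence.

siisiissiisiissiissiisiissiis

This is a Fibonacci-style word recurrence s(k) = s(k−2)·s(k−1): e.g. ii·s = iis.
Continuing: siisiissiis · iissiissiisiissiis gives term 8.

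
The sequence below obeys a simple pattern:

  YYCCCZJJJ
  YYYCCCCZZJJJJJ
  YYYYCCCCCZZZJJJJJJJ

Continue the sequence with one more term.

Each string has the form Y^{n+1} C^{n+2} Z^{n} J^{2n+1} (n = 1, 2, …).
At n = 4 the blocks have lengths 5, 6, 4, 9.

YYYYYCCCCCCZZZZJJJJJJJJJ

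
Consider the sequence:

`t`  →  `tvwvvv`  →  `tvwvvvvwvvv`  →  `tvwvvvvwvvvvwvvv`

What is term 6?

tvwvvvvwvvvvwvvvvwvvvvwvvv

Every step adds vwvvv to the end: s(k+1) = s(k)·vwvvv.
From tvwvvvvwvvvvwvvv, 2 further steps: tvwvvvvwvvvvwvvv → tvwvvvvwvvvvwvvvvwvvv → (answer).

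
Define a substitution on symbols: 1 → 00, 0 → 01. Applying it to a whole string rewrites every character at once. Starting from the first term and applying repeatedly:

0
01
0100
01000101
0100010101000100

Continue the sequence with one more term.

01000101010001000100010101000101

Applying the rule to each of the 16 symbols of 0100010101000100 gives the pieces 01 00 01 01 01 00 01 00 01 00 01 01 01 00 01 01, which concatenate to the answer.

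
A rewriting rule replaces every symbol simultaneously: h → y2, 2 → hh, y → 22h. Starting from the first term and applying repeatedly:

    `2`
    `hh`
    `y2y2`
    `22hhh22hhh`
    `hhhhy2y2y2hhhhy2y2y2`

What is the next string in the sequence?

Replace each of the 20 characters of hhhhy2y2y2hhhhy2y2y2 in place — y2 y2 y2 y2 22h hh 22h hh 22h hh y2 y2 y2 y2 22h hh 22h hh 22h hh — and concatenate.

y2y2y2y222hhh22hhh22hhhy2y2y2y222hhh22hhh22hhh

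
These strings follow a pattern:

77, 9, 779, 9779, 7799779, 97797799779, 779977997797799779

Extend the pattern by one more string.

97797799779779977997797799779

Each term (from the third on) is the two preceding terms concatenated in order: term 3 = 77·9 = 779.
So term 8 is 97797799779·779977997797799779.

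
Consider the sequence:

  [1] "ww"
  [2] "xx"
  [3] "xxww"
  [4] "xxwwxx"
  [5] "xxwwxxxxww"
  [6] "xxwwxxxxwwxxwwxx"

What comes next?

xxwwxxxxwwxxwwxxxxwwxxxxww

From term 3 onward, concatenate the last term with the second-to-last: xx·ww = xxww, xxww·xx = xxwwxx, …
So term 7 is xxwwxxxxwwxxwwxx·xxwwxxxxww.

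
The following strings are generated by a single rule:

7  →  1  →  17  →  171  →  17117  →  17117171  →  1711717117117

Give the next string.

171171711711717117171

This is a Fibonacci-style word recurrence s(k) = s(k−1)·s(k−2): e.g. 1·7 = 17.
Continuing: 1711717117117 · 17117171 gives term 8.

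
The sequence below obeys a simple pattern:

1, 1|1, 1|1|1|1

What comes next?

1|1|1|1|1|1|1|1

s(k+1) = s(k)·|·s(k) — each term doubles the last with '|' between the halves.
One more doubling of 1|1|1|1 gives the answer.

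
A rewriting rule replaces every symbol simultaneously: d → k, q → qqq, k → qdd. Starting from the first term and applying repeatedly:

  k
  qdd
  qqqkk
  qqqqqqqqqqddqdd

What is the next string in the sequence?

qqqqqqqqqqqqqqqqqqqqqqqqqqqqqqkkqqqkk

Applying the rule to each of the 15 symbols of qqqqqqqqqqddqdd gives the pieces qqq qqq qqq qqq qqq qqq qqq qqq qqq qqq k k qqq k k, which concatenate to the answer.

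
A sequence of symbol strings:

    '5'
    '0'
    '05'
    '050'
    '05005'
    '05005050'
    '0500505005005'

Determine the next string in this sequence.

From term 3 onward, concatenate the last term with the second-to-last: 0·5 = 05, 05·0 = 050, …
Continuing: 0500505005005 · 05005050 gives term 8.

050050500500505005050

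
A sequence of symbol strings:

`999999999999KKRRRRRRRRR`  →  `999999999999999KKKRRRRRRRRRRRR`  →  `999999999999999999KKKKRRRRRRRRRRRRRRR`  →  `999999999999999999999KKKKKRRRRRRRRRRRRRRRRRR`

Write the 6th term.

999999999999999999999999999KKKKKKKRRRRRRRRRRRRRRRRRRRRRRRR

Each string has the form 9^{3n+3} K^{n-1} R^{3n}, where the shown terms are n = 3, 4, 5, 6.
For term 6, n = 8, so the run lengths are 27, 7, 24.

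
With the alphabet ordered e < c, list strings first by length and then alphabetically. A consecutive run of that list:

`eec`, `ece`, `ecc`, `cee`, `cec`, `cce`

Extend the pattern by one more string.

ccc

The successor of cce increments the rightmost position that isn't already c and resets every position after it to e.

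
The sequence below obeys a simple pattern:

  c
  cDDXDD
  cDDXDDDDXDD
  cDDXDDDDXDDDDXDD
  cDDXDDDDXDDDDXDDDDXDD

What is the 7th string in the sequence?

cDDXDDDDXDDDDXDDDDXDDDDXDDDDXDD

Each term is the previous one with DDXDD appended.
From cDDXDDDDXDDDDXDDDDXDD, 2 further steps: cDDXDDDDXDDDDXDDDDXDD → cDDXDDDDXDDDDXDDDDXDDDDXDD → (answer).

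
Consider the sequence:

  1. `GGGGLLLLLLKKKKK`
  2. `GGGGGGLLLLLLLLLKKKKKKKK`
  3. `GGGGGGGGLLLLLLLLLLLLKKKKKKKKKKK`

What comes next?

GGGGGGGGGGLLLLLLLLLLLLLLLKKKKKKKKKKKKKK

Term n consists of 2n G's, followed by 3n L's, followed by 3n-1 K's, where the shown terms are n = 2, 3, 4.
At n = 5 the blocks have lengths 10, 15, 14.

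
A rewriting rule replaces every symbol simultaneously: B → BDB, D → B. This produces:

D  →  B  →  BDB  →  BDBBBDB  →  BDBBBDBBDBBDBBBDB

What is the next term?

BDBBBDBBDBBDBBBDBBDBBBDBBDBBBDBBDBBDBBBDB

Applying the rule to each of the 17 symbols of BDBBBDBBDBBDBBBDB gives the pieces BDB B BDB BDB BDB B BDB BDB B BDB BDB B BDB BDB BDB B BDB, which concatenate to the answer.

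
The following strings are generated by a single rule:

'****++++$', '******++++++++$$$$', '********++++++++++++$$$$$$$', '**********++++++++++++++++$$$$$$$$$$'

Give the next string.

Reading off run lengths: * runs 4, 6, 8, 10; + runs 4, 8, 12, 16; $ runs 1, 4, 7, 10 — each is linear in n (n = 1, 2, …).
At n = 5 the blocks have lengths 12, 20, 13.

************++++++++++++++++++++$$$$$$$$$$$$$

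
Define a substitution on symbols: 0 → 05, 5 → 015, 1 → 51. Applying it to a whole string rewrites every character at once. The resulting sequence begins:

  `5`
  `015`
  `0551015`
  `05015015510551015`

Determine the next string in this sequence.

Applying the rule to each of the 17 symbols of 05015015510551015 gives the pieces 05 015 05 51 015 05 51 015 015 51 05 015 015 51 05 51 015, which concatenate to the answer.

05015055101505510150155105015015510551015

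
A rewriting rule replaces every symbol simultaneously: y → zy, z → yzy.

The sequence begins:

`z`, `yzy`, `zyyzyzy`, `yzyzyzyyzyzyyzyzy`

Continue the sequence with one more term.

Rewriting the 17 symbols of yzyzyzyyzyzyyzyzy one by one yields zy yzy zy yzy zy yzy zy zy yzy zy yzy zy zy yzy zy yzy zy; concatenated:

zyyzyzyyzyzyyzyzyzyyzyzyyzyzyzyyzyzyyzyzy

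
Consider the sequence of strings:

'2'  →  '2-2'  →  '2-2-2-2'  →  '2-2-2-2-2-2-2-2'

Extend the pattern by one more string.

Every step duplicates the string with '-' between the halves.
Doubling 2-2-2-2-2-2-2-2 with '-' between the halves:

2-2-2-2-2-2-2-2-2-2-2-2-2-2-2-2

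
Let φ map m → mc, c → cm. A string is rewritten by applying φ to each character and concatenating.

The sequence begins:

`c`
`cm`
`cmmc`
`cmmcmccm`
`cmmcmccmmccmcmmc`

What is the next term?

cmmcmccmmccmcmmcmccmcmmccmmcmccm

Replace each of the 16 characters of cmmcmccmmccmcmmc in place — cm mc mc cm mc cm cm mc mc cm cm mc cm mc mc cm — and concatenate.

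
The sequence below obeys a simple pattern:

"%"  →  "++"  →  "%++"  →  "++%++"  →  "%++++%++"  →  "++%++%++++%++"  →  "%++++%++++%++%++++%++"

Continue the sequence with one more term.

From term 3 onward, concatenate the second-to-last term with the last: %·++ = %++, ++·%++ = ++%++, …
The next term joins ++%++%++++%++ and %++++%++++%++%++++%++.

++%++%++++%++%++++%++++%++%++++%++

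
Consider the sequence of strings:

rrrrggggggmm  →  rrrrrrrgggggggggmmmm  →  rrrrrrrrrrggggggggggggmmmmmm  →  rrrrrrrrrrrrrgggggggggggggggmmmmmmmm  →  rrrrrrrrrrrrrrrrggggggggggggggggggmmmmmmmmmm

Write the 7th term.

Reading off run lengths: r runs 4, 7, 10, 13, 16; g runs 6, 9, 12, 15, 18; m runs 2, 4, 6, 8, 10 — each is linear in n (n = 1, 2, …).
For term 7, n = 7, so the run lengths are 22, 24, 14.

rrrrrrrrrrrrrrrrrrrrrrggggggggggggggggggggggggmmmmmmmmmmmmmm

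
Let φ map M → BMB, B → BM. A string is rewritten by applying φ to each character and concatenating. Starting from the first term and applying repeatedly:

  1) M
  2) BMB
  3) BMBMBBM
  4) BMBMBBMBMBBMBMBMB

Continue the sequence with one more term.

BMBMBBMBMBBMBMBMBBMBMBBMBMBMBBMBMBBMBMBBM

Replace each of the 17 characters of BMBMBBMBMBBMBMBMB in place — BM BMB BM BMB BM BM BMB BM BMB BM BM BMB BM BMB BM BMB BM — and concatenate.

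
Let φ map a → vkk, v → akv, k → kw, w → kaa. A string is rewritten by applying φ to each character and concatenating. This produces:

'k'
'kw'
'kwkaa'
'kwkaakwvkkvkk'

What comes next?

Rewriting the 13 symbols of kwkaakwvkkvkk one by one yields kw kaa kw vkk vkk kw kaa akv kw kw akv kw kw; concatenated:

kwkaakwvkkvkkkwkaaakvkwkwakvkwkw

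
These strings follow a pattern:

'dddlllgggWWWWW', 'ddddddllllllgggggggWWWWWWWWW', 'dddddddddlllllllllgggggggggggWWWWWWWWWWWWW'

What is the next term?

Each string has the form d^{3n} l^{3n} g^{4n-1} W^{4n+1} (n = 1, 2, …).
At n = 4 the blocks have lengths 12, 12, 15, 17.

ddddddddddddllllllllllllgggggggggggggggWWWWWWWWWWWWWWWWW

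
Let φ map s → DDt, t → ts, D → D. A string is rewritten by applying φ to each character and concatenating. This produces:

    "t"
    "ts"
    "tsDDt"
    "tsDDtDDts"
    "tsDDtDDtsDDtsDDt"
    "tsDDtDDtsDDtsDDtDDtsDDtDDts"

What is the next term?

Applying the rule to each of the 27 symbols of tsDDtDDtsDDtsDDtDDtsDDtDDts gives the pieces ts DDt D D ts D D ts DDt D D ts DDt D D ts D D ts DDt D D ts D D ts DDt, which concatenate to the answer.

tsDDtDDtsDDtsDDtDDtsDDtDDtsDDtsDDtDDtsDDtsDDt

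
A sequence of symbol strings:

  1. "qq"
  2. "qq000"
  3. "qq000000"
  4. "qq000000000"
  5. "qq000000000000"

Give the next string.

Every step adds 000 to the end: s(k+1) = s(k)·000.
One more step from qq000000000000 gives the answer.

qq000000000000000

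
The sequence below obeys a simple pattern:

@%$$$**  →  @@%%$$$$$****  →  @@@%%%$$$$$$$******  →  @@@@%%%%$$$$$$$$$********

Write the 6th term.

The n-th term is n @'s then n %'s then 2n+1 $'s then 2n *'s (n = 1, 2, …).
At n = 6 the blocks have lengths 6, 6, 13, 12.

@@@@@@%%%%%%$$$$$$$$$$$$$************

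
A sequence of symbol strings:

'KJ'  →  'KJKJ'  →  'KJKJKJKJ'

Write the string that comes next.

KJKJKJKJKJKJKJKJ

Each string is two copies of the previous one concatenated.
One more doubling of KJKJKJKJ gives the answer.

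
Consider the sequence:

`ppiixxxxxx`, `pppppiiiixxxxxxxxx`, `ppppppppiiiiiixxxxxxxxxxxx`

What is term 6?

pppppppppppppppppiiiiiiiiiiiixxxxxxxxxxxxxxxxxxxxx

Each string has the form p^{3n-1} i^{2n} x^{3n+3} (n = 1, 2, …).
Setting n = 6 gives 17, 12, 21 characters in each block.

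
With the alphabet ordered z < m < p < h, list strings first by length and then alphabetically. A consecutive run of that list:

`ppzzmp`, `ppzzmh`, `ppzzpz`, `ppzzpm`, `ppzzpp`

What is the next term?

The successor of ppzzpp increments the rightmost position that isn't already h and resets every position after it to z.

ppzzph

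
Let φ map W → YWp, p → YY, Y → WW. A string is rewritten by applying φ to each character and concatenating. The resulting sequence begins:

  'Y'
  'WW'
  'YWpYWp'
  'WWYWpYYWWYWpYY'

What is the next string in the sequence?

YWpYWpWWYWpYYWWWWYWpYWpWWYWpYYWWWW

φ(WWYWpYYWWYWpYY) expands symbol-by-symbol to YWp YWp WW YWp YY WW WW YWp YWp WW YWp YY WW WW; joining the 14 pieces gives the next term.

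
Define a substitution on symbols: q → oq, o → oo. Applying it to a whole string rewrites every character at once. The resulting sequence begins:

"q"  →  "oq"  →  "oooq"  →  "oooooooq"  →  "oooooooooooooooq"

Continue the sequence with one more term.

Rewriting the 16 symbols of oooooooooooooooq one by one yields oo oo oo oo oo oo oo oo oo oo oo oo oo oo oo oq; concatenated:

oooooooooooooooooooooooooooooooq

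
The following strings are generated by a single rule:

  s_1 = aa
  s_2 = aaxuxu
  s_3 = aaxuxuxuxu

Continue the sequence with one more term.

Every step adds xuxu to the end: s(k+1) = s(k)·xuxu.
So the next term is aaxuxuxuxu·xuxu.

aaxuxuxuxuxuxu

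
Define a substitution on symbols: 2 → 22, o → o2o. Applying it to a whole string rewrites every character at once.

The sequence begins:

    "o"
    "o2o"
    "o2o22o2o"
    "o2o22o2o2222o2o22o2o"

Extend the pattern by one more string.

o2o22o2o2222o2o22o2o22222222o2o22o2o2222o2o22o2o

Replace each of the 20 characters of o2o22o2o2222o2o22o2o in place — o2o 22 o2o 22 22 o2o 22 o2o 22 22 22 22 o2o 22 o2o 22 22 o2o 22 o2o — and concatenate.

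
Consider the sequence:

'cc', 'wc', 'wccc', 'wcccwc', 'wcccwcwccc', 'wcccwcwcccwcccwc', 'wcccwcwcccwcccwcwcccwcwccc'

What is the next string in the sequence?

Each term (from the third on) is the previous term followed by the one before it: term 3 = wc·cc = wccc.
Continuing: wcccwcwcccwcccwcwcccwcwccc · wcccwcwcccwcccwc gives term 8.

wcccwcwcccwcccwcwcccwcwcccwcccwcwcccwcccwc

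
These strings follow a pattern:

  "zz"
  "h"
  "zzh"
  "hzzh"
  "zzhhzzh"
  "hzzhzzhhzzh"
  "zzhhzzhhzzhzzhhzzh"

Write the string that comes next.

hzzhzzhhzzhzzhhzzhhzzhzzhhzzh

From term 3 onward, concatenate the second-to-last term with the last: zz·h = zzh, h·zzh = hzzh, …
Continuing: hzzhzzhhzzh · zzhhzzhhzzhzzhhzzh gives term 8.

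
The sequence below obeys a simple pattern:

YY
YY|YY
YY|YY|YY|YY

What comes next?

Every step duplicates the string with '|' between the halves.
Doubling YY|YY|YY|YY with '|' between the halves:

YY|YY|YY|YY|YY|YY|YY|YY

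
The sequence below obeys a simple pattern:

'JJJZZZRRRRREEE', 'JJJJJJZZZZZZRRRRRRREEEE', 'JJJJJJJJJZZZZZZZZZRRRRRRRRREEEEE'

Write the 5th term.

JJJJJJJJJJJJJJJZZZZZZZZZZZZZZZRRRRRRRRRRRRREEEEEEE

Reading off run lengths: J runs 3, 6, 9; Z runs 3, 6, 9; R runs 5, 7, 9; E runs 3, 4, 5 — each is linear in n (n = 1, 2, …).
For term 5, n = 5, so the run lengths are 15, 15, 13, 7.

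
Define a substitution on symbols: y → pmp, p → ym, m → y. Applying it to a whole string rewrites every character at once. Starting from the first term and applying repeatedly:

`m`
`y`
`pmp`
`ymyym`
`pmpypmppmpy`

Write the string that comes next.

ymyympmpymyymymyympmp

Rewriting each symbol of pmpypmppmpy: p→ym, m→y, p→ym, y→pmp, p→ym, m→y, p→ym, p→ym, m→y, p→ym, y→pmp, which concatenates to ym y ym pmp ym y ym ym y ym pmp.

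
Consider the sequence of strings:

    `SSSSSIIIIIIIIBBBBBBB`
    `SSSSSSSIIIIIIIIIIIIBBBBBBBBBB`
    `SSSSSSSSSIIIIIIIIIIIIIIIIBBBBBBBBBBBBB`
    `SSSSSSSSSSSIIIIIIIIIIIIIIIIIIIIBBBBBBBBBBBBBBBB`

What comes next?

SSSSSSSSSSSSSIIIIIIIIIIIIIIIIIIIIIIIIBBBBBBBBBBBBBBBBBBB

Term n consists of 2n+1 S's, followed by 4n I's, followed by 3n+1 B's, where the shown terms are n = 2, 3, 4, 5.
At n = 6 the blocks have lengths 13, 24, 19.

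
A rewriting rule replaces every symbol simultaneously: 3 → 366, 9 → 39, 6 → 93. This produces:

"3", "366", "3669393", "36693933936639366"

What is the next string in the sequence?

36693933936639366366393669393366393669393

Applying the rule to each of the 17 symbols of 36693933936639366 gives the pieces 366 93 93 39 366 39 366 366 39 366 93 93 366 39 366 93 93, which concatenate to the answer.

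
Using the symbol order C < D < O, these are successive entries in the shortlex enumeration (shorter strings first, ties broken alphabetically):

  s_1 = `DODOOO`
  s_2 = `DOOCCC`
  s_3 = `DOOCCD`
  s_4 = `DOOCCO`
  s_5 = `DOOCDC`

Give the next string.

DOOCDD

The successor of DOOCDC increments the rightmost position that isn't already O and resets every position after it to C.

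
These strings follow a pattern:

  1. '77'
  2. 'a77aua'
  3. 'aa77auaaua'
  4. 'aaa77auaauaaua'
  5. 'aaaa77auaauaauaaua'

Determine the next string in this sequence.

Every step adds a to the front and aua to the end of the previous string.
One more step from aaaa77auaauaauaaua gives the answer.

aaaaa77auaauaauaauaaua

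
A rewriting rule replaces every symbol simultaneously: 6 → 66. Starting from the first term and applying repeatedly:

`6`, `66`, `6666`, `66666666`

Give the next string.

Apply φ to 66666666 symbol by symbol: 6→66, 6→66, 6→66, 6→66, 6→66, 6→66, 6→66, 6→66; joined: 66 66 66 66 66 66 66 66.

6666666666666666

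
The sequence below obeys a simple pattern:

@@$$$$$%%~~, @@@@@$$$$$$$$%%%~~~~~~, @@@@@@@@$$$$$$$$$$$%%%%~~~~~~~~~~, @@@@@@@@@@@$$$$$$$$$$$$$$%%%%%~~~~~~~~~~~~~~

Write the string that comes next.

@@@@@@@@@@@@@@$$$$$$$$$$$$$$$$$%%%%%%~~~~~~~~~~~~~~~~~~

Each string has the form @^{3n-1} $^{3n+2} %^{n+1} ~^{4n-2} (n = 1, 2, …).
At n = 5 the blocks have lengths 14, 17, 6, 18.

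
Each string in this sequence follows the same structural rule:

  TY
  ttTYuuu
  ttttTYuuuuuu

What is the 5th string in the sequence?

ttttttttTYuuuuuuuuuuuu

s(k+1) = tt·s(k)·uuu, so each term gains tt as a prefix and uuu as a suffix.
From ttttTYuuuuuu, 2 further steps: ttttTYuuuuuu → ttttttTYuuuuuuuuu → (answer).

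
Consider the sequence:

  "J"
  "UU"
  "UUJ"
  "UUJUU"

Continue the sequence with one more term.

Each term (from the third on) is the previous term followed by the one before it: term 3 = UU·J = UUJ.
So term 5 is UUJUU·UUJ.

UUJUUUUJ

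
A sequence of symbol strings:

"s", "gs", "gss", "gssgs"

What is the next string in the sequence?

gssgsgss

Each term (from the third on) is the previous term followed by the one before it: term 3 = gs·s = gss.
So term 5 is gssgs·gss.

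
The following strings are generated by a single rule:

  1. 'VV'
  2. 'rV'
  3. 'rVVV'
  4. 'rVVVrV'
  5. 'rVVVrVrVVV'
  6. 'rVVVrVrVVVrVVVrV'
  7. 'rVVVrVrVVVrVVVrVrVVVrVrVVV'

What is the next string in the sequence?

From term 3 onward, concatenate the last term with the second-to-last: rV·VV = rVVV, rVVV·rV = rVVVrV, …
Continuing: rVVVrVrVVVrVVVrVrVVVrVrVVV · rVVVrVrVVVrVVVrV gives term 8.

rVVVrVrVVVrVVVrVrVVVrVrVVVrVVVrVrVVVrVVVrV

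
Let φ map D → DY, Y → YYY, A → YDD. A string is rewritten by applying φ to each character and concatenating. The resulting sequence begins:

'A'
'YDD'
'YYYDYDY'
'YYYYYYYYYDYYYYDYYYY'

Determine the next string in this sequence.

Rewriting the 19 symbols of YYYYYYYYYDYYYYDYYYY one by one yields YYY YYY YYY YYY YYY YYY YYY YYY YYY DY YYY YYY YYY YYY DY YYY YYY YYY YYY; concatenated:

YYYYYYYYYYYYYYYYYYYYYYYYYYYDYYYYYYYYYYYYYDYYYYYYYYYYYYY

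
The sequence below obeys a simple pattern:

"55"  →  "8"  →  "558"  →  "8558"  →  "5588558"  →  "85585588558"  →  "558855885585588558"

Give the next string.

From term 3 onward, concatenate the second-to-last term with the last: 55·8 = 558, 8·558 = 8558, …
The next term joins 85585588558 and 558855885585588558.

85585588558558855885585588558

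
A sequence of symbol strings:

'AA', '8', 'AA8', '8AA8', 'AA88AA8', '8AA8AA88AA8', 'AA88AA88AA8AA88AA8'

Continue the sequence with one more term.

8AA8AA88AA8AA88AA88AA8AA88AA8

From term 3 onward, concatenate the second-to-last term with the last: AA·8 = AA8, 8·AA8 = 8AA8, …
The next term joins 8AA8AA88AA8 and AA88AA88AA8AA88AA8.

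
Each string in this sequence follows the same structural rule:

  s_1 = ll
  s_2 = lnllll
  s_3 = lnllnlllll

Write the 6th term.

Each term wraps the previous one in lnl on the left and l on the right.
From lnllnlllll, 3 further steps: lnllnlllll → lnllnllnllllll → lnllnllnllnlllllll → (answer).

lnllnllnllnllnllllllll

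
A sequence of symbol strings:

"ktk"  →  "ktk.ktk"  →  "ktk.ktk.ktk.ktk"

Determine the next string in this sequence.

Each string is two copies of the previous one joined by '.'.
So the next term is two copies of ktk.ktk.ktk.ktk with '.' between the halves.

ktk.ktk.ktk.ktk.ktk.ktk.ktk.ktk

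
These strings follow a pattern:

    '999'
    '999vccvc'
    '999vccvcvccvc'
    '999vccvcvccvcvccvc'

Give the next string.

Each term is the previous one with vccvc appended.
Applying this once more to 999vccvcvccvcvccvc:

999vccvcvccvcvccvcvccvc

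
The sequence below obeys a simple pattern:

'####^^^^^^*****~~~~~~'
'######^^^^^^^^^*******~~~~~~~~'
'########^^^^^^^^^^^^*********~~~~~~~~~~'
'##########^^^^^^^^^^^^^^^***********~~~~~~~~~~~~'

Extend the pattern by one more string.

############^^^^^^^^^^^^^^^^^^*************~~~~~~~~~~~~~~

Each string has the form #^{2n} ^^{3n} *^{2n+1} ~^{2n+2}, where the shown terms are n = 2, 3, 4, 5.
At n = 6 the blocks have lengths 12, 18, 13, 14.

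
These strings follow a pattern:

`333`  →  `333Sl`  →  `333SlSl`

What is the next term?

The strings grow by a fixed suffix Sl each time.
So the next term is 333SlSl·Sl.

333SlSlSl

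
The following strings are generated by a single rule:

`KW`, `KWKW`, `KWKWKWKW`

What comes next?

KWKWKWKWKWKWKWKW

s(k+1) = s(k)·s(k) — each term doubles the last.
One more doubling of KWKWKWKW gives the answer.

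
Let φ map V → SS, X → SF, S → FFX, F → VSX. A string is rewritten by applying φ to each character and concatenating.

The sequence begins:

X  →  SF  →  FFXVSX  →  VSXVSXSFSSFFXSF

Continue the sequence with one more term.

Applying the rule to each of the 15 symbols of VSXVSXSFSSFFXSF gives the pieces SS FFX SF SS FFX SF FFX VSX FFX FFX VSX VSX SF FFX VSX, which concatenate to the answer.

SSFFXSFSSFFXSFFFXVSXFFXFFXVSXVSXSFFFXVSX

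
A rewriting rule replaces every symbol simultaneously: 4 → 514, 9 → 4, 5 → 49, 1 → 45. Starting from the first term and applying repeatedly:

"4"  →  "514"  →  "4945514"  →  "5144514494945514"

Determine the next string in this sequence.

Rewriting the 16 symbols of 5144514494945514 one by one yields 49 45 514 514 49 45 514 514 4 514 4 514 49 49 45 514; concatenated:

4945514514494551451445144514494945514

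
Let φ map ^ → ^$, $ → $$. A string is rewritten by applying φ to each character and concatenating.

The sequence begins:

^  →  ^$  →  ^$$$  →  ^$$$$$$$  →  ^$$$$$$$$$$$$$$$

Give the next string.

Replace each of the 16 characters of ^$$$$$$$$$$$$$$$ in place — ^$ $$ $$ $$ $$ $$ $$ $$ $$ $$ $$ $$ $$ $$ $$ $$ — and concatenate.

^$$$$$$$$$$$$$$$$$$$$$$$$$$$$$$$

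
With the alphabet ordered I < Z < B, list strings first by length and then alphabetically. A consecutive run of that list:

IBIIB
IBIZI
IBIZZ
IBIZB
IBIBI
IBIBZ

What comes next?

IBIBB

Find the rightmost character of IBIBZ below B, bump it to the next letter, and reset everything to its right to I.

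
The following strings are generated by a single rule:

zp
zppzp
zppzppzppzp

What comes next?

Each string is two copies of the previous one joined by 'p'.
So the next term is two copies of zppzppzppzp with 'p' between the halves.

zppzppzppzppzppzppzppzp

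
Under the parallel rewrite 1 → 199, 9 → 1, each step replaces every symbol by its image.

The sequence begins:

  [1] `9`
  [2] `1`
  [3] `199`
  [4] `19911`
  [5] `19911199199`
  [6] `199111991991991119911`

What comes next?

Rewriting the 21 symbols of 199111991991991119911 one by one yields 199 1 1 199 199 199 1 1 199 1 1 199 1 1 199 199 199 1 1 199 199; concatenated:

1991119919919911199111991119919919911199199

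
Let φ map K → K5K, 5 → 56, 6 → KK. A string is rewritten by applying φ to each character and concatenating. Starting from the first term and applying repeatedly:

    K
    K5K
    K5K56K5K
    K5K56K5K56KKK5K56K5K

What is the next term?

φ(K5K56K5K56KKK5K56K5K) expands symbol-by-symbol to K5K 56 K5K 56 KK K5K 56 K5K 56 KK K5K K5K K5K 56 K5K 56 KK K5K 56 K5K; joining the 20 pieces gives the next term.

K5K56K5K56KKK5K56K5K56KKK5KK5KK5K56K5K56KKK5K56K5K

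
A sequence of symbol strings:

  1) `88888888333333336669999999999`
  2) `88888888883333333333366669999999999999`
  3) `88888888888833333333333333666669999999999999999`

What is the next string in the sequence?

88888888888888333333333333333336666669999999999999999999

The n-th term is 2n+2 8's then 3n-1 3's then n 6's then 3n+1 9's, where the shown terms are n = 3, 4, 5.
Setting n = 6 gives 14, 17, 6, 19 characters in each block.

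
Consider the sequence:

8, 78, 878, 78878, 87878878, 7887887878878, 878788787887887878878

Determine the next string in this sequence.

7887887878878878788787887887878878

Each term (from the third on) is the two preceding terms concatenated in order: term 3 = 8·78 = 878.
Continuing: 7887887878878 · 878788787887887878878 gives term 8.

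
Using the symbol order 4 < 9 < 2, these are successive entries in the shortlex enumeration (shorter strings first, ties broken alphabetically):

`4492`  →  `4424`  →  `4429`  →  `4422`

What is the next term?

4944

Find the rightmost character of 4422 below 2, bump it to the next letter, and reset everything to its right to 4.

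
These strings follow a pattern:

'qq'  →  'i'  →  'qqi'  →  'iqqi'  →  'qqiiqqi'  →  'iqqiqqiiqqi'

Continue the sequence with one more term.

qqiiqqiiqqiqqiiqqi

Each term (from the third on) is the two preceding terms concatenated in order: term 3 = qq·i = qqi.
The next term joins qqiiqqi and iqqiqqiiqqi.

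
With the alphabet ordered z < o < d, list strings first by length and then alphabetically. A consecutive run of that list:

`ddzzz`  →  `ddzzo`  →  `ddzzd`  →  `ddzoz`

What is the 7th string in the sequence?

Advancing 3 positions from ddzoz through ddzoz → ddzoo → ddzod reaches term 7.

ddzdz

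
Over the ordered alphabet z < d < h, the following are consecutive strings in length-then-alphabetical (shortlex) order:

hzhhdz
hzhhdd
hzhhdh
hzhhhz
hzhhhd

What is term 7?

hdzzzz

Stepping forward 2 times from hzhhhd: hzhhhd → hzhhhh, then the target.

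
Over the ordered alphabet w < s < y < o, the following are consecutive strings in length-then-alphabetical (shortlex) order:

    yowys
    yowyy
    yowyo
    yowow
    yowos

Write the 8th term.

yosww

Stepping forward 3 times from yowos: yowos → yowoy → yowoo, then the target.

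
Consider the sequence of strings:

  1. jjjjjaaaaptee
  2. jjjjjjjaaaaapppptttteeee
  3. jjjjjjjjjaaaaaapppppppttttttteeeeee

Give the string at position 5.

jjjjjjjjjjjjjaaaaaaaapppppppppppppttttttttttttteeeeeeeeee

The n-th term is 2n+3 j's then n+3 a's then 3n-2 p's then 3n-2 t's then 2n e's (n = 1, 2, …).
For term 5, n = 5, so the run lengths are 13, 8, 13, 13, 10.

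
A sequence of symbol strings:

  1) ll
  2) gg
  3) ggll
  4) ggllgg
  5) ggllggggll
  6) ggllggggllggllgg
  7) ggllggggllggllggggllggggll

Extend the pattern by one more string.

From term 3 onward, concatenate the last term with the second-to-last: gg·ll = ggll, ggll·gg = ggllgg, …
The next term joins ggllggggllggllggggllggggll and ggllggggllggllgg.

ggllggggllggllggggllggggllggllggggllggllgg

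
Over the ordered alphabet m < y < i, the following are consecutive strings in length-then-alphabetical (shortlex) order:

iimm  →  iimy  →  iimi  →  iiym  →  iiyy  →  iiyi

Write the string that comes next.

iiim

The successor of iiyi increments the rightmost position that isn't already i and resets every position after it to m.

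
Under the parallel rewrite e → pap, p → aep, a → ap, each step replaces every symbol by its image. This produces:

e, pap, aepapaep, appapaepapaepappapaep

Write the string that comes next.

apaepaepapaepappapaepapaepappapaepapaepaepapaepappapaep

φ(appapaepapaepappapaep) expands symbol-by-symbol to ap aep aep ap aep ap pap aep ap aep ap pap aep ap aep aep ap aep ap pap aep; joining the 21 pieces gives the next term.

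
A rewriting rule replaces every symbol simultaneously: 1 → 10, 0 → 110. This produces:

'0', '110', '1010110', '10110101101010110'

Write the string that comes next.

10110101011010110101011010110101101010110

Replace each of the 17 characters of 10110101101010110 in place — 10 110 10 10 110 10 110 10 10 110 10 110 10 110 10 10 110 — and concatenate.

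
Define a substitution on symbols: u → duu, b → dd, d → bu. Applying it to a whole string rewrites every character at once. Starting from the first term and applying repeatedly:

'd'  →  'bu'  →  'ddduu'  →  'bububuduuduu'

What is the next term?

ddduuddduuddduubuduuduubuduuduu

Rewriting each symbol of bububuduuduu: b→dd, u→duu, b→dd, u→duu, b→dd, u→duu, d→bu, u→duu, u→duu, d→bu, u→duu, u→duu, which concatenates to dd duu dd duu dd duu bu duu duu bu duu duu.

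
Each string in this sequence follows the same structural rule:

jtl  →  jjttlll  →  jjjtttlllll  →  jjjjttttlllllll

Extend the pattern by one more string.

Each string has the form j^{n} t^{n} l^{2n-1} (n = 1, 2, …).
At n = 5 the blocks have lengths 5, 5, 9.

jjjjjtttttlllllllll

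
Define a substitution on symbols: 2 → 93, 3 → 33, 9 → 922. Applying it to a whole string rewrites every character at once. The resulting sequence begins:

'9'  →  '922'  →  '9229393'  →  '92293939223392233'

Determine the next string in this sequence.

Replace each of the 17 characters of 92293939223392233 in place — 922 93 93 922 33 922 33 922 93 93 33 33 922 93 93 33 33 — and concatenate.

922939392233922339229393333392293933333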